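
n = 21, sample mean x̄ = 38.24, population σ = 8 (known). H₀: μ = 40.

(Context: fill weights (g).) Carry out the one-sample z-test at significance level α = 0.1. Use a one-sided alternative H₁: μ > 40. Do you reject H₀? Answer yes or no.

SE = σ/√n = 8/√21 = 1.7457
z = (x̄−μ₀)/SE = (38.24−40)/1.7457 = -1.0082
p-value (one-sided, H₁ greater) = 0.84331
At α=0.1: p ≥ α → fail to reject H₀

reject H₀: no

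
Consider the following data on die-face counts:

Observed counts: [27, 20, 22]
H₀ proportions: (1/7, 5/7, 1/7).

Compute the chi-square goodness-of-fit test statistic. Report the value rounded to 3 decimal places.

test statistic = 62.174

n = 69; E_i = n·p_i = [9.86, 49.29, 9.86]
χ² = (27−9.86)²/9.86 + (20−49.29)²/49.29 + (22−9.86)²/9.86 = 62.1739
df = 2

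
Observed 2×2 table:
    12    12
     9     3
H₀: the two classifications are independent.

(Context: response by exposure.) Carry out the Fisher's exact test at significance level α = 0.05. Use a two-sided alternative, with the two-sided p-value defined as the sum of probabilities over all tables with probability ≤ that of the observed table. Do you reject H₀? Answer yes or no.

Margins: r₁=24, r₂=12, c₁=21, c₂=15, n=36
p_obs = C(24,12)·C(12,9)/C(36,21); sum pmf over tables with pmf ≤ p_obs
p-value (two-sided) = 0.28213
At α=0.05: p ≥ α → fail to reject H₀

reject H₀: no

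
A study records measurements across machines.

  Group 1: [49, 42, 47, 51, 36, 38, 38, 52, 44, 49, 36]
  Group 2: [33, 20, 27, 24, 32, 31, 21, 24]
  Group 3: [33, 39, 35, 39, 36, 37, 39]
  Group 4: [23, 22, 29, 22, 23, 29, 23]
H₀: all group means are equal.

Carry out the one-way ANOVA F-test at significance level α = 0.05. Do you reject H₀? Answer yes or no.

reject H₀: yes

Group means [43.82, 26.50, 36.86, 24.43], grand mean 34.030
SSB = Σnᵢ(x̄ᵢ−x̄)² = 2208.762; SSW = ΣΣ(x−x̄ᵢ)² = 646.208
MSB = 2208.762/3 = 736.2540; MSW = 646.208/29 = 22.2830
F = MSB/MSW = 33.0410
df = (3, 29)
p-value (upper-tail) = 0.00000
At α=0.05: p < α → reject H₀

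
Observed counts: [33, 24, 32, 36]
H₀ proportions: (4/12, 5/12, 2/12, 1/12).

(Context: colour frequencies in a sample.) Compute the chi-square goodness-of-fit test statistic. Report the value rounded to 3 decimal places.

test statistic = 85.763

n = 125; E_i = n·p_i = [41.67, 52.08, 20.83, 10.42]
χ² = (33−41.67)²/41.67 + (24−52.08)²/52.08 + (32−20.83)²/20.83 + (36−10.42)²/10.42 = 85.7632
df = 3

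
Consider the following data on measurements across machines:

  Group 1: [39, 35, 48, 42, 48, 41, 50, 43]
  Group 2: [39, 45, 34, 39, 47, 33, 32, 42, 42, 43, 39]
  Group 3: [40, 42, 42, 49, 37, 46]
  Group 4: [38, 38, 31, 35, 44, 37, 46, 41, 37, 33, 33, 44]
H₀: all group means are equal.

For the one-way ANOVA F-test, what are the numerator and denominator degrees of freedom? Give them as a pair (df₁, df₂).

degrees of freedom = [3, 33]

k = 4 groups, N = 37 total
df = (k−1, N−k) = (4−1, 37−4) = (3, 33)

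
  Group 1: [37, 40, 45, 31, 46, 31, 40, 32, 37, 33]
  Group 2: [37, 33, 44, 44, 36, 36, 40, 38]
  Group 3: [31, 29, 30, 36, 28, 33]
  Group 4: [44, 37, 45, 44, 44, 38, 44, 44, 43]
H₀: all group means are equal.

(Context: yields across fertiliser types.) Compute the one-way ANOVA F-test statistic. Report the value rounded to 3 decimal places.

test statistic = 9.280

Group means [37.20, 38.50, 31.17, 42.56], grand mean 37.879
SSB = Σnᵢ(x̄ᵢ−x̄)² = 474.860; SSW = ΣΣ(x−x̄ᵢ)² = 494.656
MSB = 474.860/3 = 158.2865; MSW = 494.656/29 = 17.0571
F = MSB/MSW = 9.2798
df = (3, 29)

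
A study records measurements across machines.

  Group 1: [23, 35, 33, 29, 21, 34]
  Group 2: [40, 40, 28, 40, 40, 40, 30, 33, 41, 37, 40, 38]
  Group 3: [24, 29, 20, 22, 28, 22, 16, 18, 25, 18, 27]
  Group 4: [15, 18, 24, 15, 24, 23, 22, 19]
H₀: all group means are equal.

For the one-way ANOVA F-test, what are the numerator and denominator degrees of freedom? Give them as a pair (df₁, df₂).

k = 4 groups, N = 37 total
df = (k−1, N−k) = (4−1, 37−4) = (3, 33)

degrees of freedom = [3, 33]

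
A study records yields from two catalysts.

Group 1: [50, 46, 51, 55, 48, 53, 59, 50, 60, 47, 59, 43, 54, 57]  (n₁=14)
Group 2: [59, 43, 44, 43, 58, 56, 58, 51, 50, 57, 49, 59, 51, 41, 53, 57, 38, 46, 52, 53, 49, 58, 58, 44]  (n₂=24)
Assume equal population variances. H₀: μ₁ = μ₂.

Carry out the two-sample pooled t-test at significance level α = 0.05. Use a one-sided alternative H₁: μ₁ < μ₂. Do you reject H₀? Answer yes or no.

x̄₁=52.286, s₁=5.312, n₁=14
x̄₂=51.125, s₂=6.456, n₂=24
s_p² = [13·5.312² + 23·6.456²]/36 = 36.8189
SE = √(s_p²·(1/14+1/24)) = 2.0406
t = (52.286−51.125)/2.0406 = 0.5688
df = 36
p-value (one-sided, H₁ less) = 0.71349
At α=0.05: p ≥ α → fail to reject H₀

reject H₀: no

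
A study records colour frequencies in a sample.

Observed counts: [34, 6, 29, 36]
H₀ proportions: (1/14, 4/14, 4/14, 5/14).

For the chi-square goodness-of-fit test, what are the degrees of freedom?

df = k − 1 = 4 − 1 = 3

degrees of freedom = 3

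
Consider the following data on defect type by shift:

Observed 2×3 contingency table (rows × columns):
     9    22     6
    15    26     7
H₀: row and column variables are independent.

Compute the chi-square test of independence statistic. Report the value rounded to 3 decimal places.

Row totals [37, 48], col totals [24, 48, 13], n=85
χ² = (9−10.45)²/10.45 + (22−20.89)²/20.89 + (6−5.66)²/5.66 + (15−13.55)²/13.55 + (26−27.11)²/27.11 + (7−7.34)²/7.34 = 0.4950
df = 2

test statistic = 0.495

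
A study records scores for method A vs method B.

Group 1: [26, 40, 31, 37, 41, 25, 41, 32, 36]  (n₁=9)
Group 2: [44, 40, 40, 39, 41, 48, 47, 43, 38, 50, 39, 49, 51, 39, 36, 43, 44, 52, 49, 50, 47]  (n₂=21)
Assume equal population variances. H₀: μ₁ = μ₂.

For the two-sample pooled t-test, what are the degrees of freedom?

df = n₁ + n₂ − 2 = 9 + 21 − 2 = 28

degrees of freedom = 28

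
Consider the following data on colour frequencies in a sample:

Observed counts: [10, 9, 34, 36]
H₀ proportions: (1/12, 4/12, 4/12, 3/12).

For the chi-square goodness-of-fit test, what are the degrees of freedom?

df = k − 1 = 4 − 1 = 3

degrees of freedom = 3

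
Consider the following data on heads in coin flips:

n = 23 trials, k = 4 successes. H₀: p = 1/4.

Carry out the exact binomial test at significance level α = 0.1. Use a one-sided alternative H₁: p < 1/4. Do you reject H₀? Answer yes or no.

reject H₀: no

Exact binomial: n=23, k=4, p₀=1/4=0.2500
P(X≤4) from Σ C(n,i)·p₀^i·(1−p₀)^(n−i)
p-value (one-sided, H₁ less) = 0.28321
At α=0.1: p ≥ α → fail to reject H₀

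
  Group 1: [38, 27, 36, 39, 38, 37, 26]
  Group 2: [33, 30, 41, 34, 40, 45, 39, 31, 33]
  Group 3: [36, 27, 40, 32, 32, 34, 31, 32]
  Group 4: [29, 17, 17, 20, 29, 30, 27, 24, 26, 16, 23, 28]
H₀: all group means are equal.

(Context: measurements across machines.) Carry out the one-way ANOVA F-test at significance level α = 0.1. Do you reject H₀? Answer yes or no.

Group means [34.43, 36.22, 33.00, 23.83], grand mean 31.028
SSB = Σnᵢ(x̄ᵢ−x̄)² = 976.036; SSW = ΣΣ(x−x̄ᵢ)² = 790.937
MSB = 976.036/3 = 325.3452; MSW = 790.937/32 = 24.7168
F = MSB/MSW = 13.1629
df = (3, 32)
p-value (upper-tail) = 0.00001
At α=0.1: p < α → reject H₀

reject H₀: yes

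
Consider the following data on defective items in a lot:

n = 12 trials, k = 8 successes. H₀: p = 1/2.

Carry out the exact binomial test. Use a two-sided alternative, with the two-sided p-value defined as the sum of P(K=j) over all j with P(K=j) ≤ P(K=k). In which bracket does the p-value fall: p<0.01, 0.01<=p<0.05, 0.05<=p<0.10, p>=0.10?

Exact binomial: n=12, k=8, p₀=1/2=0.5000
P(X=j) = C(n,j)·p₀^j·(1−p₀)^(n−j); p = Σ P(X=j) over j with P(X=j) ≤ P(X=8)
p-value (two-sided) = 0.38770
→ bracket: p>=0.10

p-value bracket: p>=0.10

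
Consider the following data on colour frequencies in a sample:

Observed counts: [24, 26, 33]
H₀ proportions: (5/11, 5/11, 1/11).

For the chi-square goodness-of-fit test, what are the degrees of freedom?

degrees of freedom = 2

df = k − 1 = 3 − 1 = 2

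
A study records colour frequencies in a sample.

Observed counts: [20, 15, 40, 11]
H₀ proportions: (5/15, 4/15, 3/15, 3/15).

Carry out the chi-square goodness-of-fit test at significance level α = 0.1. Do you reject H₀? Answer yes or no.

reject H₀: yes

n = 86; E_i = n·p_i = [28.67, 22.93, 17.20, 17.20]
χ² = (20−28.67)²/28.67 + (15−22.93)²/22.93 + (40−17.20)²/17.20 + (11−17.20)²/17.20 = 37.8227
df = 3
p-value (upper-tail) = 0.00000
At α=0.1: p < α → reject H₀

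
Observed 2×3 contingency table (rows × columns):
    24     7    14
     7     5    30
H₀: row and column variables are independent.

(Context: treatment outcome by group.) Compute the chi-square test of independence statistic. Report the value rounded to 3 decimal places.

test statistic = 15.389

Row totals [45, 42], col totals [31, 12, 44], n=87
χ² = (24−16.03)²/16.03 + (7−6.21)²/6.21 + (14−22.76)²/22.76 + (7−14.97)²/14.97 + (5−5.79)²/5.79 + (30−21.24)²/21.24 = 15.3889
df = 2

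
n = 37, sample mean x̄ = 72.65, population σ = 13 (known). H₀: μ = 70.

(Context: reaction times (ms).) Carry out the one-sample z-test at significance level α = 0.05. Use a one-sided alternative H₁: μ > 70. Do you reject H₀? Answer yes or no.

reject H₀: no

SE = σ/√n = 13/√37 = 2.1372
z = (x̄−μ₀)/SE = (72.65−70)/2.1372 = 1.2399
p-value (one-sided, H₁ greater) = 0.10750
At α=0.05: p ≥ α → fail to reject H₀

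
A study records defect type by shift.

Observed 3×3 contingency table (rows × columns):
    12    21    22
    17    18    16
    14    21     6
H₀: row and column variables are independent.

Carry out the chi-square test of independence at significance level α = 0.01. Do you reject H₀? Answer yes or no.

reject H₀: no

Row totals [55, 51, 41], col totals [43, 60, 44], n=147
χ² = (12−16.09)²/16.09 + (21−22.45)²/22.45 + (22−16.46)²/16.46 + (17−14.92)²/14.92 + (18−20.82)²/20.82 + (16−15.27)²/15.27 + (14−11.99)²/11.99 + (21−16.73)²/16.73 + (6−12.27)²/12.27 = 8.3304
df = 4
p-value (upper-tail) = 0.08020
At α=0.01: p ≥ α → fail to reject H₀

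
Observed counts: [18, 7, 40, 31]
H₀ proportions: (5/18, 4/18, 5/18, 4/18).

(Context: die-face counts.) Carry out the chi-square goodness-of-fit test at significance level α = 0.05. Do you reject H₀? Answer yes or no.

reject H₀: yes

n = 96; E_i = n·p_i = [26.67, 21.33, 26.67, 21.33]
χ² = (18−26.67)²/26.67 + (7−21.33)²/21.33 + (40−26.67)²/26.67 + (31−21.33)²/21.33 = 23.4937
df = 3
p-value (upper-tail) = 0.00003
At α=0.05: p < α → reject H₀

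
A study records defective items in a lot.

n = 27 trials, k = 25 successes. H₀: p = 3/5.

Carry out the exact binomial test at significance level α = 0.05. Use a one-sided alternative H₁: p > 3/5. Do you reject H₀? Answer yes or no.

Exact binomial: n=27, k=25, p₀=3/5=0.6000
P(X≥25) from Σ C(n,i)·p₀^i·(1−p₀)^(n−i)
p-value (one-sided, H₁ greater) = 0.00018
At α=0.05: p < α → reject H₀

reject H₀: yes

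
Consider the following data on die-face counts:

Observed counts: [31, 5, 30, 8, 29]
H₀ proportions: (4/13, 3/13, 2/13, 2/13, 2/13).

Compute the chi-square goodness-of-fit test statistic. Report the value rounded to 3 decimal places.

test statistic = 42.282

n = 103; E_i = n·p_i = [31.69, 23.77, 15.85, 15.85, 15.85]
χ² = (31−31.69)²/31.69 + (5−23.77)²/23.77 + (30−15.85)²/15.85 + (8−15.85)²/15.85 + (29−15.85)²/15.85 = 42.2824
df = 4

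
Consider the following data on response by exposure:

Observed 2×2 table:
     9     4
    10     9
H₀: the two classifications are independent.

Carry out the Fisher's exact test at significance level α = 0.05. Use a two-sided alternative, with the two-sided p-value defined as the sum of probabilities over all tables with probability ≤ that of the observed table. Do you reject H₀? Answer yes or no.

reject H₀: no

Margins: r₁=13, r₂=19, c₁=19, c₂=13, n=32
p_obs = C(13,9)·C(19,10)/C(32,19); sum pmf over tables with pmf ≤ p_obs
p-value (two-sided) = 0.47106
At α=0.05: p ≥ α → fail to reject H₀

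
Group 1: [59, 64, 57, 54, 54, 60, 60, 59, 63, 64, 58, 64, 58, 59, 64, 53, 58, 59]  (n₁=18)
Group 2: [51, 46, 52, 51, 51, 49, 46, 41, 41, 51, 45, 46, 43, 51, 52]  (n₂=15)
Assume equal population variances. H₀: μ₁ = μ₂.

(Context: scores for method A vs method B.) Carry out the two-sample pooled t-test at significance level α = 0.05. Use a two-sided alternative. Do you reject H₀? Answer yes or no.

x̄₁=59.278, s₁=3.511, n₁=18
x̄₂=47.733, s₂=3.973, n₂=15
s_p² = [17·3.511² + 14·3.973²]/31 = 13.8885
SE = √(s_p²·(1/18+1/15)) = 1.3029
t = (59.278−47.733)/1.3029 = 8.8607
df = 31
p-value (two-sided) = 0.00000
At α=0.05: p < α → reject H₀

reject H₀: yes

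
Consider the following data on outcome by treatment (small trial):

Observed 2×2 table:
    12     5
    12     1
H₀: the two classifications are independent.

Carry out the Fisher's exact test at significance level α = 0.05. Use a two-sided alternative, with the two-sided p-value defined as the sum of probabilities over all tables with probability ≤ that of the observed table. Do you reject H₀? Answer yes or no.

Margins: r₁=17, r₂=13, c₁=24, c₂=6, n=30
p_obs = C(17,12)·C(13,12)/C(30,24); sum pmf over tables with pmf ≤ p_obs
p-value (two-sided) = 0.19606
At α=0.05: p ≥ α → fail to reject H₀

reject H₀: no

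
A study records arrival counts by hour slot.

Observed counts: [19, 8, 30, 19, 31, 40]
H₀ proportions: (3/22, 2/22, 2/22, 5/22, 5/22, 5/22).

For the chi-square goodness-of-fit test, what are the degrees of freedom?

degrees of freedom = 5

df = k − 1 = 6 − 1 = 5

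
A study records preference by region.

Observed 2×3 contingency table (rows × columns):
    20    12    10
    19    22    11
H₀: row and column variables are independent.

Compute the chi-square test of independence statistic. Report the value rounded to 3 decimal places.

test statistic = 1.973

Row totals [42, 52], col totals [39, 34, 21], n=94
χ² = (20−17.43)²/17.43 + (12−15.19)²/15.19 + (10−9.38)²/9.38 + (19−21.57)²/21.57 + (22−18.81)²/18.81 + (11−11.62)²/11.62 = 1.9729
df = 2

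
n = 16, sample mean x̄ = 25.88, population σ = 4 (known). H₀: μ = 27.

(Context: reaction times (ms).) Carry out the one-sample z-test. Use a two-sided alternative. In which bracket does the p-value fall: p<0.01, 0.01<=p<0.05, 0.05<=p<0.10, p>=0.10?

p-value bracket: p>=0.10

SE = σ/√n = 4/√16 = 1.0000
z = (x̄−μ₀)/SE = (25.88−27)/1.0000 = -1.1200
p-value (two-sided) = 0.26271
→ bracket: p>=0.10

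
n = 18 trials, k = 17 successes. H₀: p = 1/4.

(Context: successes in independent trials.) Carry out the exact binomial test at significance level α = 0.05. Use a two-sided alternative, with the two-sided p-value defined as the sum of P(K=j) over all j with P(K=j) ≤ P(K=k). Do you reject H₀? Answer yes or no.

Exact binomial: n=18, k=17, p₀=1/4=0.2500
P(X=j) = C(n,j)·p₀^j·(1−p₀)^(n−j); p = Σ P(X=j) over j with P(X=j) ≤ P(X=17)
p-value (two-sided) = 0.00000
At α=0.05: p < α → reject H₀

reject H₀: yes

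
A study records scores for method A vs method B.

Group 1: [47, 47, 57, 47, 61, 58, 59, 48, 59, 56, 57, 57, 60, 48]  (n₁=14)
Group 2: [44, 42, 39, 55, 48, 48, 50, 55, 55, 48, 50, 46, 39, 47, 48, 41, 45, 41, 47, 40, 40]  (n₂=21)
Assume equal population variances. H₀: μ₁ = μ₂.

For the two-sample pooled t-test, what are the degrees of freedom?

degrees of freedom = 33

df = n₁ + n₂ − 2 = 14 + 21 − 2 = 33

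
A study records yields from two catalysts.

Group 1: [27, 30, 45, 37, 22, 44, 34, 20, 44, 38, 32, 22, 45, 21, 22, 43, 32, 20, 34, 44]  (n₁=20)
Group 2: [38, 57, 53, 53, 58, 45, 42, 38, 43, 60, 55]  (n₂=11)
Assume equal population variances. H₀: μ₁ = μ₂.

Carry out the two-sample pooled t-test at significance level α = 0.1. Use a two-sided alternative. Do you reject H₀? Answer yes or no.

x̄₁=32.800, s₁=9.418, n₁=20
x̄₂=49.273, s₂=8.223, n₂=11
s_p² = [19·9.418² + 10·8.223²]/29 = 81.4270
SE = √(s_p²·(1/20+1/11)) = 3.3873
t = (32.800−49.273)/3.3873 = -4.8631
df = 29
p-value (two-sided) = 0.00004
At α=0.1: p < α → reject H₀

reject H₀: yes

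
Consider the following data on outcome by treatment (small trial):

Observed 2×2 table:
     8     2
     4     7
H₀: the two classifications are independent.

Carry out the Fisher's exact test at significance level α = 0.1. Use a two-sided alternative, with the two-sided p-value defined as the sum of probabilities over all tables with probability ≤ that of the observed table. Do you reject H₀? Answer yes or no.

Margins: r₁=10, r₂=11, c₁=12, c₂=9, n=21
p_obs = C(10,8)·C(11,4)/C(21,12); sum pmf over tables with pmf ≤ p_obs
p-value (two-sided) = 0.08050
At α=0.1: p < α → reject H₀

reject H₀: yes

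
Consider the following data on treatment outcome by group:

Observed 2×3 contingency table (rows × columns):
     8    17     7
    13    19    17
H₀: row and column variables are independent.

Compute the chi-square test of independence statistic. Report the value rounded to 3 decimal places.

test statistic = 1.988

Row totals [32, 49], col totals [21, 36, 24], n=81
χ² = (8−8.30)²/8.30 + (17−14.22)²/14.22 + (7−9.48)²/9.48 + (13−12.70)²/12.70 + (19−21.78)²/21.78 + (17−14.52)²/14.52 = 1.9879
df = 2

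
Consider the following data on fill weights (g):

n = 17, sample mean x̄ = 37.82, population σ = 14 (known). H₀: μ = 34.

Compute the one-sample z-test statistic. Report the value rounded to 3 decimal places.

SE = σ/√n = 14/√17 = 3.3955
z = (x̄−μ₀)/SE = (37.82−34)/3.3955 = 1.1250

test statistic = 1.125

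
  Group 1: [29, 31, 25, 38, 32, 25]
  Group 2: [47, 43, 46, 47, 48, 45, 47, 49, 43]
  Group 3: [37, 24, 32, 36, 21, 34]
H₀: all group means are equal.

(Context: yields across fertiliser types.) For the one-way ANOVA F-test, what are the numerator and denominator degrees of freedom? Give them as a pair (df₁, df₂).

degrees of freedom = [2, 18]

k = 3 groups, N = 21 total
df = (k−1, N−k) = (3−1, 21−3) = (2, 18)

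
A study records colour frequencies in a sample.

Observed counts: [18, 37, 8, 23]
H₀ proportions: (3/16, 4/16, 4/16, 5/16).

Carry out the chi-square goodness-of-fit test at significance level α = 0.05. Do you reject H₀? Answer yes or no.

n = 86; E_i = n·p_i = [16.12, 21.50, 21.50, 26.88]
χ² = (18−16.12)²/16.12 + (37−21.50)²/21.50 + (8−21.50)²/21.50 + (23−26.88)²/26.88 = 20.4279
df = 3
p-value (upper-tail) = 0.00014
At α=0.05: p < α → reject H₀

reject H₀: yes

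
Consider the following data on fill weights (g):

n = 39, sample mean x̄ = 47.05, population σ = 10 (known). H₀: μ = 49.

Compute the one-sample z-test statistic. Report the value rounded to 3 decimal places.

test statistic = -1.218

SE = σ/√n = 10/√39 = 1.6013
z = (x̄−μ₀)/SE = (47.05−49)/1.6013 = -1.2178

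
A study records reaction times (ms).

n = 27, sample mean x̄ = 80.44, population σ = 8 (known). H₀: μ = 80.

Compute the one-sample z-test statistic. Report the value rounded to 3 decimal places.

SE = σ/√n = 8/√27 = 1.5396
z = (x̄−μ₀)/SE = (80.44−80)/1.5396 = 0.2858

test statistic = 0.286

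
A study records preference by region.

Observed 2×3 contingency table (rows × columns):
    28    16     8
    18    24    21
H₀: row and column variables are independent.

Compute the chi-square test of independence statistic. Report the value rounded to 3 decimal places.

test statistic = 8.628

Row totals [52, 63], col totals [46, 40, 29], n=115
χ² = (28−20.80)²/20.80 + (16−18.09)²/18.09 + (8−13.11)²/13.11 + (18−25.20)²/25.20 + (24−21.91)²/21.91 + (21−15.89)²/15.89 = 8.6283
df = 2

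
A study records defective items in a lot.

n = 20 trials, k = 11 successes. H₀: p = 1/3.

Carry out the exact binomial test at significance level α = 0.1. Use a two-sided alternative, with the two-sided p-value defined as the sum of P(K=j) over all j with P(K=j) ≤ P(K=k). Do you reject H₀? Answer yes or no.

Exact binomial: n=20, k=11, p₀=1/3=0.3333
P(X=j) = C(n,j)·p₀^j·(1−p₀)^(n−j); p = Σ P(X=j) over j with P(X=j) ≤ P(X=11)
p-value (two-sided) = 0.05523
At α=0.1: p < α → reject H₀

reject H₀: yes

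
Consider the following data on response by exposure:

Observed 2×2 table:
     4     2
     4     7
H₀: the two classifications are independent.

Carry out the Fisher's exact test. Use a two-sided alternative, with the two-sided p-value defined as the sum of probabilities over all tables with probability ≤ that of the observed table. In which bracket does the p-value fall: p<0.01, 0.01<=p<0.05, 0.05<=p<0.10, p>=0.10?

Margins: r₁=6, r₂=11, c₁=8, c₂=9, n=17
p_obs = C(6,4)·C(11,4)/C(17,8); sum pmf over tables with pmf ≤ p_obs
p-value (two-sided) = 0.33484
→ bracket: p>=0.10

p-value bracket: p>=0.10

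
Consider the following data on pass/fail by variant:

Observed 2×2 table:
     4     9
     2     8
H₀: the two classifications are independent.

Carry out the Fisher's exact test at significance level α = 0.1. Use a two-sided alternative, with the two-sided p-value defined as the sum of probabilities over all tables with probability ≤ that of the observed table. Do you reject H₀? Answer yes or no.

reject H₀: no

Margins: r₁=13, r₂=10, c₁=6, c₂=17, n=23
p_obs = C(13,4)·C(10,2)/C(23,6); sum pmf over tables with pmf ≤ p_obs
p-value (two-sided) = 0.66002
At α=0.1: p ≥ α → fail to reject H₀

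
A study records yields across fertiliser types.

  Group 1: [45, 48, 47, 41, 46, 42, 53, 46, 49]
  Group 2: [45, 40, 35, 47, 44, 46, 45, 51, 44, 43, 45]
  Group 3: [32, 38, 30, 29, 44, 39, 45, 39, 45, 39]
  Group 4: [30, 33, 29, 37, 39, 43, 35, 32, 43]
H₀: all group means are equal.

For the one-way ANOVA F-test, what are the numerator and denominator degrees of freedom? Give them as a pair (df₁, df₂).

degrees of freedom = [3, 35]

k = 4 groups, N = 39 total
df = (k−1, N−k) = (4−1, 39−4) = (3, 35)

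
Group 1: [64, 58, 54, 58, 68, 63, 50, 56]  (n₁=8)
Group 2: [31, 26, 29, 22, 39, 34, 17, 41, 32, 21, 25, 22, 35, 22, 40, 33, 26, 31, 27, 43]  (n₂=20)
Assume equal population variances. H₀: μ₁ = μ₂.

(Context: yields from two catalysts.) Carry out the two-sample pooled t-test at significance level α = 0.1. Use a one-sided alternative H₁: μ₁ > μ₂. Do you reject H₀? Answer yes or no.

x̄₁=58.875, s₁=5.842, n₁=8
x̄₂=29.800, s₂=7.381, n₂=20
s_p² = [7·5.842² + 19·7.381²]/26 = 49.0029
SE = √(s_p²·(1/8+1/20)) = 2.9284
t = (58.875−29.800)/2.9284 = 9.9286
df = 26
p-value (one-sided, H₁ greater) = 0.00000
At α=0.1: p < α → reject H₀

reject H₀: yes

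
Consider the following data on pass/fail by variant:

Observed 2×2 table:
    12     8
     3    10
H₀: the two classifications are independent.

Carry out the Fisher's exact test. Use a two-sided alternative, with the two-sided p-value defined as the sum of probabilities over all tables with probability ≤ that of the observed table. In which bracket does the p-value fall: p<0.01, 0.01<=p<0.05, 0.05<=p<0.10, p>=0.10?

p-value bracket: 0.05<=p<0.10

Margins: r₁=20, r₂=13, c₁=15, c₂=18, n=33
p_obs = C(20,12)·C(13,3)/C(33,15); sum pmf over tables with pmf ≤ p_obs
p-value (two-sided) = 0.07244
→ bracket: 0.05<=p<0.10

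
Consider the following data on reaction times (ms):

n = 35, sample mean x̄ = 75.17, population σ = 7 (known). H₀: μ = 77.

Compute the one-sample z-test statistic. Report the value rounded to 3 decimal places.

test statistic = -1.547

SE = σ/√n = 7/√35 = 1.1832
z = (x̄−μ₀)/SE = (75.17−77)/1.1832 = -1.5466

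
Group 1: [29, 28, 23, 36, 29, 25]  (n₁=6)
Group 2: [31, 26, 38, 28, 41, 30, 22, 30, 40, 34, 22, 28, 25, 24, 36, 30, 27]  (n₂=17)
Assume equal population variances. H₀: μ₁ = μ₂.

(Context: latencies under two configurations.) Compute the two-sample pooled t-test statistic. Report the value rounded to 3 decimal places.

x̄₁=28.333, s₁=4.457, n₁=6
x̄₂=30.118, s₂=5.915, n₂=17
s_p² = [5·4.457² + 16·5.915²]/21 = 31.3856
SE = √(s_p²·(1/6+1/17)) = 2.6603
t = (28.333−30.118)/2.6603 = -0.6707
df = 21

test statistic = -0.671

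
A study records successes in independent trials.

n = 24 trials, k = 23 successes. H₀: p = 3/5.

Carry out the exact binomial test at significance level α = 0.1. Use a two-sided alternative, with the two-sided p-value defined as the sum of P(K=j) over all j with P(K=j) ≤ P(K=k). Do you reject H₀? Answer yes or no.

Exact binomial: n=24, k=23, p₀=3/5=0.6000
P(X=j) = C(n,j)·p₀^j·(1−p₀)^(n−j); p = Σ P(X=j) over j with P(X=j) ≤ P(X=23)
p-value (two-sided) = 0.00010
At α=0.1: p < α → reject H₀

reject H₀: yes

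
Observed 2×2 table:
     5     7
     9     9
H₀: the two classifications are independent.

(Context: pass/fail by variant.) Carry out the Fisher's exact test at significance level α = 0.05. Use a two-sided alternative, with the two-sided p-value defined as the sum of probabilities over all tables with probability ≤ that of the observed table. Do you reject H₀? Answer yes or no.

reject H₀: no

Margins: r₁=12, r₂=18, c₁=14, c₂=16, n=30
p_obs = C(12,5)·C(18,9)/C(30,14); sum pmf over tables with pmf ≤ p_obs
p-value (two-sided) = 0.72197
At α=0.05: p ≥ α → fail to reject H₀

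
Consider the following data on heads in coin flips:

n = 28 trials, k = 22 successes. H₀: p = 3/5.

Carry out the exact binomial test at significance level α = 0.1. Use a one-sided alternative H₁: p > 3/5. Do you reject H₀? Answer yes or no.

Exact binomial: n=28, k=22, p₀=3/5=0.6000
P(X≥22) from Σ C(n,i)·p₀^i·(1−p₀)^(n−i)
p-value (one-sided, H₁ greater) = 0.03145
At α=0.1: p < α → reject H₀

reject H₀: yes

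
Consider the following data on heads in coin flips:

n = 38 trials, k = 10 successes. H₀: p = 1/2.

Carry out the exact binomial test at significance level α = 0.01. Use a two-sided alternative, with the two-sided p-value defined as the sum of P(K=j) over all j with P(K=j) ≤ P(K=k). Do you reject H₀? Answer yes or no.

reject H₀: yes

Exact binomial: n=38, k=10, p₀=1/2=0.5000
P(X=j) = C(n,j)·p₀^j·(1−p₀)^(n−j); p = Σ P(X=j) over j with P(X=j) ≤ P(X=10)
p-value (two-sided) = 0.00510
At α=0.01: p < α → reject H₀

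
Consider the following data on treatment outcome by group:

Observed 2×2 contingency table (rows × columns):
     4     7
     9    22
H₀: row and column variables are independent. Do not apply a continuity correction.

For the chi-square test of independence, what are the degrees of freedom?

df = (r−1)(c−1) = (2−1)·(2−1) = 1

degrees of freedom = 1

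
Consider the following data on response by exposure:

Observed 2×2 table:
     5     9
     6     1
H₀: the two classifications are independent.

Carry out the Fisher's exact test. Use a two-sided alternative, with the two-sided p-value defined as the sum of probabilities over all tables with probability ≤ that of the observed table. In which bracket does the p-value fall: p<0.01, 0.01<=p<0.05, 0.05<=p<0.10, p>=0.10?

Margins: r₁=14, r₂=7, c₁=11, c₂=10, n=21
p_obs = C(14,5)·C(7,6)/C(21,11); sum pmf over tables with pmf ≤ p_obs
p-value (two-sided) = 0.06347
→ bracket: 0.05<=p<0.10

p-value bracket: 0.05<=p<0.10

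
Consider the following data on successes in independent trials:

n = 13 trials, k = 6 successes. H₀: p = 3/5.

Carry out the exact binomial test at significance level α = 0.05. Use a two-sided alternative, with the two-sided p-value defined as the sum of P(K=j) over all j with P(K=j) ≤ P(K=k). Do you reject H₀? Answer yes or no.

Exact binomial: n=13, k=6, p₀=3/5=0.6000
P(X=j) = C(n,j)·p₀^j·(1−p₀)^(n−j); p = Σ P(X=j) over j with P(X=j) ≤ P(X=6)
p-value (two-sided) = 0.39742
At α=0.05: p ≥ α → fail to reject H₀

reject H₀: no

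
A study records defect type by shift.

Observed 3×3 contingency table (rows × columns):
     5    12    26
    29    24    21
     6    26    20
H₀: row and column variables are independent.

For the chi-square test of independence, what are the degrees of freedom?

degrees of freedom = 4

df = (r−1)(c−1) = (3−1)·(3−1) = 4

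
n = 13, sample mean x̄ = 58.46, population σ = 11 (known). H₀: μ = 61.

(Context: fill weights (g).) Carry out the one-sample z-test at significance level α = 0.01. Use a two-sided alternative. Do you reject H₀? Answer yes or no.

SE = σ/√n = 11/√13 = 3.0509
z = (x̄−μ₀)/SE = (58.46−61)/3.0509 = -0.8326
p-value (two-sided) = 0.40510
At α=0.01: p ≥ α → fail to reject H₀

reject H₀: no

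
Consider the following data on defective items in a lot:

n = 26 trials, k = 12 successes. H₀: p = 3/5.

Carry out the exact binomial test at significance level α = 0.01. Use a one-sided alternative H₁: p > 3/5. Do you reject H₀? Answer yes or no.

reject H₀: no

Exact binomial: n=26, k=12, p₀=3/5=0.6000
P(X≥12) from Σ C(n,i)·p₀^i·(1−p₀)^(n−i)
p-value (one-sided, H₁ greater) = 0.94824
At α=0.01: p ≥ α → fail to reject H₀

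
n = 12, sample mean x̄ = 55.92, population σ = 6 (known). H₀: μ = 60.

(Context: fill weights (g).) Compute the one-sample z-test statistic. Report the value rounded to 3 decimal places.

test statistic = -2.356

SE = σ/√n = 6/√12 = 1.7321
z = (x̄−μ₀)/SE = (55.92−60)/1.7321 = -2.3556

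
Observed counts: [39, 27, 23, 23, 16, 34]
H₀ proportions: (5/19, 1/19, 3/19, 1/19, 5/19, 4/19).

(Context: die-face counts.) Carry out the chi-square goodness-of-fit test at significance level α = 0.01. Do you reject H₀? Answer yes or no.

n = 162; E_i = n·p_i = [42.63, 8.53, 25.58, 8.53, 42.63, 34.11]
χ² = (39−42.63)²/42.63 + (27−8.53)²/8.53 + (23−25.58)²/25.58 + (23−8.53)²/8.53 + (16−42.63)²/42.63 + (34−34.11)²/34.11 = 81.8021
df = 5
p-value (upper-tail) = 0.00000
At α=0.01: p < α → reject H₀

reject H₀: yes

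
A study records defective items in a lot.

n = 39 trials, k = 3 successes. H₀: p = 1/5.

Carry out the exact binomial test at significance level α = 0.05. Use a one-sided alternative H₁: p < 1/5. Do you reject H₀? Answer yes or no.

reject H₀: yes

Exact binomial: n=39, k=3, p₀=1/5=0.2000
P(X≤3) from Σ C(n,i)·p₀^i·(1−p₀)^(n−i)
p-value (one-sided, H₁ less) = 0.03321
At α=0.05: p < α → reject H₀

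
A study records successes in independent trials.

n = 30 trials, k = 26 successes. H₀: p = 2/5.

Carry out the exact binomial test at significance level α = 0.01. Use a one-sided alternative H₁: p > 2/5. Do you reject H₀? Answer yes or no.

reject H₀: yes

Exact binomial: n=30, k=26, p₀=2/5=0.4000
P(X≥26) from Σ C(n,i)·p₀^i·(1−p₀)^(n−i)
p-value (one-sided, H₁ greater) = 0.00000
At α=0.01: p < α → reject H₀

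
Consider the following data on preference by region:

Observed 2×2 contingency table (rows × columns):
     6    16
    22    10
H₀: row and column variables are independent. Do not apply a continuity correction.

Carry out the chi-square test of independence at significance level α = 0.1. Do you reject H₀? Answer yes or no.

reject H₀: yes

Row totals [22, 32], col totals [28, 26], n=54
χ² = (6−11.41)²/11.41 + (16−10.59)²/10.59 + (22−16.59)²/16.59 + (10−15.41)²/15.41 = 8.9837
df = 1
p-value (upper-tail) = 0.00272
At α=0.1: p < α → reject H₀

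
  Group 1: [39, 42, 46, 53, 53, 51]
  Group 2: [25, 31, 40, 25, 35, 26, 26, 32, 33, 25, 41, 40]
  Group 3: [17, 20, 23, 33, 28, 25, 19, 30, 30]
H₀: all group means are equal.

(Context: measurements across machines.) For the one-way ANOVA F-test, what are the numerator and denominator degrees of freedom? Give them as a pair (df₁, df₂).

k = 3 groups, N = 27 total
df = (k−1, N−k) = (3−1, 27−3) = (2, 24)

degrees of freedom = [2, 24]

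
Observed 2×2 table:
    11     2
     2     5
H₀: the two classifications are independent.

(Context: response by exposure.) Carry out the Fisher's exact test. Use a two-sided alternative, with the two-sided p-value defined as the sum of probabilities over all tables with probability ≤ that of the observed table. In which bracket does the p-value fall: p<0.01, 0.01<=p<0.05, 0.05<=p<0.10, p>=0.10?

p-value bracket: 0.01<=p<0.05

Margins: r₁=13, r₂=7, c₁=13, c₂=7, n=20
p_obs = C(13,11)·C(7,2)/C(20,13); sum pmf over tables with pmf ≤ p_obs
p-value (two-sided) = 0.02232
→ bracket: 0.01<=p<0.05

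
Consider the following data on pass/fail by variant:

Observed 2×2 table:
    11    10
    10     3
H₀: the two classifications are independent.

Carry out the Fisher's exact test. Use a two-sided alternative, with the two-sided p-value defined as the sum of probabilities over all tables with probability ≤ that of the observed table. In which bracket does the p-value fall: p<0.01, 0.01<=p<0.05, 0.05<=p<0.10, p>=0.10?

Margins: r₁=21, r₂=13, c₁=21, c₂=13, n=34
p_obs = C(21,11)·C(13,10)/C(34,21); sum pmf over tables with pmf ≤ p_obs
p-value (two-sided) = 0.27629
→ bracket: p>=0.10

p-value bracket: p>=0.10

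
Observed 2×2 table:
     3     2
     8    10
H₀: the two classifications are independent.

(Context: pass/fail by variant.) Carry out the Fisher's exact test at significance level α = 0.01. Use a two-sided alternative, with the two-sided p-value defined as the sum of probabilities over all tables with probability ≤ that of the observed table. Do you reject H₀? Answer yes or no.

reject H₀: no

Margins: r₁=5, r₂=18, c₁=11, c₂=12, n=23
p_obs = C(5,3)·C(18,8)/C(23,11); sum pmf over tables with pmf ≤ p_obs
p-value (two-sided) = 0.64041
At α=0.01: p ≥ α → fail to reject H₀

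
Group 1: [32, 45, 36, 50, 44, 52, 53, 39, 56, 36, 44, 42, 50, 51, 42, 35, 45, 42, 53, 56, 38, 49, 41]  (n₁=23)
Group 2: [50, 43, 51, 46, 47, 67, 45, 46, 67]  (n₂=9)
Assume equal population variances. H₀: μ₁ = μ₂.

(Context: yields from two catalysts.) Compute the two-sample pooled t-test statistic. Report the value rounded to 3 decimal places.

test statistic = -2.161

x̄₁=44.826, s₁=7.011, n₁=23
x̄₂=51.333, s₂=9.206, n₂=9
s_p² = [22·7.011² + 8·9.206²]/30 = 58.6435
SE = √(s_p²·(1/23+1/9)) = 3.0109
t = (44.826−51.333)/3.0109 = -2.1612
df = 30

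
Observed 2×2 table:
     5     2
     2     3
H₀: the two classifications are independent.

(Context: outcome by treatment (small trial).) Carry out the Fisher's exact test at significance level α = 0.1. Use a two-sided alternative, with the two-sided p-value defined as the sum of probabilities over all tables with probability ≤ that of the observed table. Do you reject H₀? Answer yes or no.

Margins: r₁=7, r₂=5, c₁=7, c₂=5, n=12
p_obs = C(7,5)·C(5,2)/C(12,7); sum pmf over tables with pmf ≤ p_obs
p-value (two-sided) = 0.55808
At α=0.1: p ≥ α → fail to reject H₀

reject H₀: no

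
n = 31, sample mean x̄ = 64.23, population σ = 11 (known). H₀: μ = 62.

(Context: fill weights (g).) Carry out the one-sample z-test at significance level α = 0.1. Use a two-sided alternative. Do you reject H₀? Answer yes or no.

reject H₀: no

SE = σ/√n = 11/√31 = 1.9757
z = (x̄−μ₀)/SE = (64.23−62)/1.9757 = 1.1287
p-value (two-sided) = 0.25901
At α=0.1: p ≥ α → fail to reject H₀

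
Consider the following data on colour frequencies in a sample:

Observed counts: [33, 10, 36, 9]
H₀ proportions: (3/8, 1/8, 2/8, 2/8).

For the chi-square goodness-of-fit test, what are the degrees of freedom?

degrees of freedom = 3

df = k − 1 = 4 − 1 = 3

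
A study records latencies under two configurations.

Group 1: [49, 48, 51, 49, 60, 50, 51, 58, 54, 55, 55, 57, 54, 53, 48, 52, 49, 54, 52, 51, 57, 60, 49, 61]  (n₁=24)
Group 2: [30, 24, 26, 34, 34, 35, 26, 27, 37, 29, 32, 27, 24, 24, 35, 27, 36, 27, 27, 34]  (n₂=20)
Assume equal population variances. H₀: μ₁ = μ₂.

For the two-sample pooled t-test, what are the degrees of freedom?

degrees of freedom = 42

df = n₁ + n₂ − 2 = 24 + 20 − 2 = 42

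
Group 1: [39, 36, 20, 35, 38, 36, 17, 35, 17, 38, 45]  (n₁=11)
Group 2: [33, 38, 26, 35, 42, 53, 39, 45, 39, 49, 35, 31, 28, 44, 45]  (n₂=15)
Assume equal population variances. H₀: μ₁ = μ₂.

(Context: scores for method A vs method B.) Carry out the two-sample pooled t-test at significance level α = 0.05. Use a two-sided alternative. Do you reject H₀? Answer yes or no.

reject H₀: no

x̄₁=32.364, s₁=9.657, n₁=11
x̄₂=38.800, s₂=7.674, n₂=15
s_p² = [10·9.657² + 14·7.674²]/24 = 73.2061
SE = √(s_p²·(1/11+1/15)) = 3.3964
t = (32.364−38.800)/3.3964 = -1.8951
df = 24
p-value (two-sided) = 0.07019
At α=0.05: p ≥ α → fail to reject H₀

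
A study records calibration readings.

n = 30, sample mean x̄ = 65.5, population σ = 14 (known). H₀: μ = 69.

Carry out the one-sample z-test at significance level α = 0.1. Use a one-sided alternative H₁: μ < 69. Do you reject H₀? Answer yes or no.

reject H₀: yes

SE = σ/√n = 14/√30 = 2.5560
z = (x̄−μ₀)/SE = (65.5−69)/2.5560 = -1.3693
p-value (one-sided, H₁ less) = 0.08545
At α=0.1: p < α → reject H₀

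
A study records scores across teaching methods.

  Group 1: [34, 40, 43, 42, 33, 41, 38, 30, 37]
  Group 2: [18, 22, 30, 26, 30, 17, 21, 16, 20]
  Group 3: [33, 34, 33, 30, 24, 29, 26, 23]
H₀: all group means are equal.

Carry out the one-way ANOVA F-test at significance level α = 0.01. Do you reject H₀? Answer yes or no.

reject H₀: yes

Group means [37.56, 22.22, 29.00], grand mean 29.615
SSB = Σnᵢ(x̄ᵢ−x̄)² = 1062.376; SSW = ΣΣ(x−x̄ᵢ)² = 511.778
MSB = 1062.376/2 = 531.1880; MSW = 511.778/23 = 22.2512
F = MSB/MSW = 23.8723
df = (2, 23)
p-value (upper-tail) = 0.00000
At α=0.01: p < α → reject H₀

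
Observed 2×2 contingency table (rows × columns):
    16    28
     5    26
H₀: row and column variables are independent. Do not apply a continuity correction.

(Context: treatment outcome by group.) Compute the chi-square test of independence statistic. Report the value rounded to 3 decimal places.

test statistic = 3.694

Row totals [44, 31], col totals [21, 54], n=75
χ² = (16−12.32)²/12.32 + (28−31.68)²/31.68 + (5−8.68)²/8.68 + (26−22.32)²/22.32 = 3.6936
df = 1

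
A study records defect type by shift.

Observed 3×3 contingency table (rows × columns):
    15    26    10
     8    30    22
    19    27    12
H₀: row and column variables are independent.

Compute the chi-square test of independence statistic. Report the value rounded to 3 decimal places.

Row totals [51, 60, 58], col totals [42, 83, 44], n=169
χ² = (15−12.67)²/12.67 + (26−25.05)²/25.05 + (10−13.28)²/13.28 + (8−14.91)²/14.91 + (30−29.47)²/29.47 + (22−15.62)²/15.62 + (19−14.41)²/14.41 + (27−28.49)²/28.49 + (12−15.10)²/15.10 = 9.2628
df = 4

test statistic = 9.263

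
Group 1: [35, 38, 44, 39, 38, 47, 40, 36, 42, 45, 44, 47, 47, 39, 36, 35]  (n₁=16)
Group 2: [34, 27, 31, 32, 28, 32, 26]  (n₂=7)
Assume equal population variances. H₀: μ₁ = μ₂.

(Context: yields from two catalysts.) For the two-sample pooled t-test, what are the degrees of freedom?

df = n₁ + n₂ − 2 = 16 + 7 − 2 = 21

degrees of freedom = 21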